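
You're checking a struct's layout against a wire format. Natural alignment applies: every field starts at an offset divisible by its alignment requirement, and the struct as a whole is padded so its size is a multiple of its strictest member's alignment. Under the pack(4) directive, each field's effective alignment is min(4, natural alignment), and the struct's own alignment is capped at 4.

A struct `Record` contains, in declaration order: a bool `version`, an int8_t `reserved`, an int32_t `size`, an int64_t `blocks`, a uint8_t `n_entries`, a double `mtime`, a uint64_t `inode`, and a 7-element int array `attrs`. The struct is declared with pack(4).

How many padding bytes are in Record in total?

5

version at 0 (size 1, align 1) → ends 1
reserved at 1 (size 1, align 1) → ends 2
pad 2 to align 4 for size
size at 4 (size 4, align 4) → ends 8
blocks at 8 (size 8, align 4) → ends 16
n_entries at 16 (size 1, align 1) → ends 17
pad 3 to align 4 for mtime
mtime at 20 (size 8, align 4) → ends 28
inode at 28 (size 8, align 4) → ends 36
attrs at 36 (size 28, align 4) → ends 64
total 64 bytes, alignment 4
data bytes 59, size 64 → padding 5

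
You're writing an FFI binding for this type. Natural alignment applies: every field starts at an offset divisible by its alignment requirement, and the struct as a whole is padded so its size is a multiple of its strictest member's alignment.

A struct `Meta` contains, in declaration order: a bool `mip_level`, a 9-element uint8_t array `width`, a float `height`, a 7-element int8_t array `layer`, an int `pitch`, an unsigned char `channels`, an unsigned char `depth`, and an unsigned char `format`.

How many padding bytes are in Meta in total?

4

@0: mip_level [1B, align 1] → 1
@1: width [9B, align 1] → 10
+2 pad (align 4)
@12: height [4B, align 4] → 16
@16: layer [7B, align 1] → 23
+1 pad (align 4)
@24: pitch [4B, align 4] → 28
@28: channels [1B, align 1] → 29
@29: depth [1B, align 1] → 30
@30: format [1B, align 1] → 31
+1 tail pad (align 4)
size 32, align 4
data bytes 28, size 32 → padding 4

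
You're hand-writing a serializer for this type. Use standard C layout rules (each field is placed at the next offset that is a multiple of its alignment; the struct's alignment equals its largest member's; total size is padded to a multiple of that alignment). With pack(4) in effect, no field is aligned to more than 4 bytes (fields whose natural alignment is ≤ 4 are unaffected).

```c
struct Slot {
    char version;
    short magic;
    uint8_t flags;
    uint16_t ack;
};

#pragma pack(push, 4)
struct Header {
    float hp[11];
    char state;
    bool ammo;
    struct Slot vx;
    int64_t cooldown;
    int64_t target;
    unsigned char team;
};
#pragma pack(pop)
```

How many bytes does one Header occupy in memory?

Slot: 0..1  version  (1B, 1-aligned); 1..2  -- padding (1B); 2..4  magic  (2B, 2-aligned); 4..5  flags  (1B, 1-aligned); 5..6  -- padding (1B); 6..8  ack  (2B, 2-aligned); sizeof = 8, alignof = 2
0..44  hp  (44B, 4-aligned)
44..45  state  (1B, 1-aligned)
45..46  ammo  (1B, 1-aligned)
46..54  vx  (8B, 2-aligned)
54..56  -- padding (2B)
56..64  cooldown  (8B, 4-aligned)
64..72  target  (8B, 4-aligned)
72..73  team  (1B, 1-aligned)
73..76  -- tail padding (3B)
sizeof = 76, alignof = 4

76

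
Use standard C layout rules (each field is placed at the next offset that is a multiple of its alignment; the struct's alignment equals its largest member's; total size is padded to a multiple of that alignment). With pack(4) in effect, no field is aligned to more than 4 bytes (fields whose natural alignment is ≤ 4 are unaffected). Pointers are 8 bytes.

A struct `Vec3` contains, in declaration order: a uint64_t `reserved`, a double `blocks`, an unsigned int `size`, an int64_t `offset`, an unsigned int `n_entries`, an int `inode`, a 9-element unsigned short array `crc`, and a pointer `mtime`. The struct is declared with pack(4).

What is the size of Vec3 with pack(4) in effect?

64

0..8  reserved  (8B, 4-aligned)
8..16  blocks  (8B, 4-aligned)
16..20  size  (4B, 4-aligned)
20..28  offset  (8B, 4-aligned)
28..32  n_entries  (4B, 4-aligned)
32..36  inode  (4B, 4-aligned)
36..54  crc  (18B, 2-aligned)
54..56  -- padding (2B)
56..64  mtime  (8B, 4-aligned)
sizeof = 64, alignof = 4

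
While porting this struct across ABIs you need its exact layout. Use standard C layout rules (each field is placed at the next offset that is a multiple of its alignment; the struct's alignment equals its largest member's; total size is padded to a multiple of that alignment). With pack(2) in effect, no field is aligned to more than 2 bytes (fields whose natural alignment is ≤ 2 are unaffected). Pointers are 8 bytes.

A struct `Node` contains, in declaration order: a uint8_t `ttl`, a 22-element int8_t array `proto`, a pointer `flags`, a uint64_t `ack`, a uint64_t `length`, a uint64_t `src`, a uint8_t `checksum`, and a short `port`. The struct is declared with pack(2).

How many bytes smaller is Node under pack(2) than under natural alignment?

4

natural layout:
  @0: ttl [1B, align 1] → 1
  @1: proto [22B, align 1] → 23
  +1 pad (align 8)
  @24: flags [8B, align 8] → 32
  @32: ack [8B, align 8] → 40
  @40: length [8B, align 8] → 48
  @48: src [8B, align 8] → 56
  @56: checksum [1B, align 1] → 57
  +1 pad (align 2)
  @58: port [2B, align 2] → 60
  +4 tail pad (align 8)
  size 64, align 8
packed(2) layout:
  @0: ttl [1B, align 1] → 1
  @1: proto [22B, align 1] → 23
  +1 pad (align 2)
  @24: flags [8B, align 2] → 32
  @32: ack [8B, align 2] → 40
  @40: length [8B, align 2] → 48
  @48: src [8B, align 2] → 56
  @56: checksum [1B, align 1] → 57
  +1 pad (align 2)
  @58: port [2B, align 2] → 60
  size 60, align 2
64 − 60 = 4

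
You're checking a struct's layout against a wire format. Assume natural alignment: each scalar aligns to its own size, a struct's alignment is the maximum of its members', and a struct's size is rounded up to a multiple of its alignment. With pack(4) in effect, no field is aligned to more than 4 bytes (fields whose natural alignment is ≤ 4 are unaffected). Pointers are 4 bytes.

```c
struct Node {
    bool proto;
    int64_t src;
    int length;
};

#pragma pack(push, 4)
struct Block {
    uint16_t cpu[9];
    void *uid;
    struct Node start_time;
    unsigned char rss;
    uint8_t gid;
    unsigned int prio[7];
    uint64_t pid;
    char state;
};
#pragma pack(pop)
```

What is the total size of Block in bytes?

Node: 0..1  proto  (1B, 1-aligned); 1..8  -- padding (7B); 8..16  src  (8B, 8-aligned); 16..20  length  (4B, 4-aligned); 20..24  -- tail padding (4B); sizeof = 24, alignof = 8
0..18  cpu  (18B, 2-aligned)
18..20  -- padding (2B)
20..24  uid  (4B, 4-aligned)
24..48  start_time  (24B, 4-aligned)
48..49  rss  (1B, 1-aligned)
49..50  gid  (1B, 1-aligned)
50..52  -- padding (2B)
52..80  prio  (28B, 4-aligned)
80..88  pid  (8B, 4-aligned)
88..89  state  (1B, 1-aligned)
89..92  -- tail padding (3B)
sizeof = 92, alignof = 4

92 bytes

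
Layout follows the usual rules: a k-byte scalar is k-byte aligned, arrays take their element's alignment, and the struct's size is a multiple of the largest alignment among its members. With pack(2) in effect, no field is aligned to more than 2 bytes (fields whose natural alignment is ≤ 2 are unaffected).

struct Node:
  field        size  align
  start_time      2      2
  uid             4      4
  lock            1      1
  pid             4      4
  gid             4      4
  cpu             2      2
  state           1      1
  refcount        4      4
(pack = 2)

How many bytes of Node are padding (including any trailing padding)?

start_time at 0 (size 2, align 2) → ends 2
uid at 2 (size 4, align 2) → ends 6
lock at 6 (size 1, align 1) → ends 7
pad 1 to align 2 for pid
pid at 8 (size 4, align 2) → ends 12
gid at 12 (size 4, align 2) → ends 16
cpu at 16 (size 2, align 2) → ends 18
state at 18 (size 1, align 1) → ends 19
pad 1 to align 2 for refcount
refcount at 20 (size 4, align 2) → ends 24
total 24 bytes, alignment 2
data bytes 22, size 24 → padding 2

2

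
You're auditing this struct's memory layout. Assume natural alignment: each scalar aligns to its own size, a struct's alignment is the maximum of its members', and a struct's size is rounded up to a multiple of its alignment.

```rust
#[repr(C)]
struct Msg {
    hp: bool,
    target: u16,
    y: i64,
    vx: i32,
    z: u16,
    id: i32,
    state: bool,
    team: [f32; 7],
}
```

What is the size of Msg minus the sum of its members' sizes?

14

@0: hp [1B, align 1] → 1
+1 pad (align 2)
@2: target [2B, align 2] → 4
+4 pad (align 8)
@8: y [8B, align 8] → 16
@16: vx [4B, align 4] → 20
@20: z [2B, align 2] → 22
+2 pad (align 4)
@24: id [4B, align 4] → 28
@28: state [1B, align 1] → 29
+3 pad (align 4)
@32: team [28B, align 4] → 60
+4 tail pad (align 8)
size 64, align 8
data bytes 50, size 64 → padding 14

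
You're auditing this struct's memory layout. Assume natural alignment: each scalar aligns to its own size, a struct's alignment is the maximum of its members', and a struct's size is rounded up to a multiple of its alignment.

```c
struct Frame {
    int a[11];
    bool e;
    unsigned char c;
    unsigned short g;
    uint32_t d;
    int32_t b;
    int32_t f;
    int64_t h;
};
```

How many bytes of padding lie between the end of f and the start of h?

4

a at 0 (size 44, align 4) → ends 44
e at 44 (size 1, align 1) → ends 45
c at 45 (size 1, align 1) → ends 46
g at 46 (size 2, align 2) → ends 48
d at 48 (size 4, align 4) → ends 52
b at 52 (size 4, align 4) → ends 56
f at 56 (size 4, align 4) → ends 60
pad 4 to align 8 for h
h at 64 (size 8, align 8) → ends 72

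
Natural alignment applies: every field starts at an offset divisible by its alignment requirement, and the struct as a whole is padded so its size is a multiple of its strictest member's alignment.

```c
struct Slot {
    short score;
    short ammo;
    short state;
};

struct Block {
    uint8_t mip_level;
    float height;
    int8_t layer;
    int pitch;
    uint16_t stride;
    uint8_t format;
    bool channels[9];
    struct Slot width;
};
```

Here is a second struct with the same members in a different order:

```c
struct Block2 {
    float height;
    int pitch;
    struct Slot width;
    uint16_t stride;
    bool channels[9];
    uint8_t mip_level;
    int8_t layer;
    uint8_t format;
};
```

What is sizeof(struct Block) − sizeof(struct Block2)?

8

Slot: 0..2  score  (2B, 2-aligned); 2..4  ammo  (2B, 2-aligned); 4..6  state  (2B, 2-aligned); sizeof = 6, alignof = 2
0..1  mip_level  (1B, 1-aligned)
1..4  -- padding (3B)
4..8  height  (4B, 4-aligned)
8..9  layer  (1B, 1-aligned)
9..12  -- padding (3B)
12..16  pitch  (4B, 4-aligned)
16..18  stride  (2B, 2-aligned)
18..19  format  (1B, 1-aligned)
19..28  channels  (9B, 1-aligned)
28..34  width  (6B, 2-aligned)
34..36  -- tail padding (2B)
sizeof = 36, alignof = 4
— Block2 —
0..4  height  (4B, 4-aligned)
4..8  pitch  (4B, 4-aligned)
8..14  width  (6B, 2-aligned)
14..16  stride  (2B, 2-aligned)
16..25  channels  (9B, 1-aligned)
25..26  mip_level  (1B, 1-aligned)
26..27  layer  (1B, 1-aligned)
27..28  format  (1B, 1-aligned)
sizeof = 28, alignof = 4
36 − 28 = 8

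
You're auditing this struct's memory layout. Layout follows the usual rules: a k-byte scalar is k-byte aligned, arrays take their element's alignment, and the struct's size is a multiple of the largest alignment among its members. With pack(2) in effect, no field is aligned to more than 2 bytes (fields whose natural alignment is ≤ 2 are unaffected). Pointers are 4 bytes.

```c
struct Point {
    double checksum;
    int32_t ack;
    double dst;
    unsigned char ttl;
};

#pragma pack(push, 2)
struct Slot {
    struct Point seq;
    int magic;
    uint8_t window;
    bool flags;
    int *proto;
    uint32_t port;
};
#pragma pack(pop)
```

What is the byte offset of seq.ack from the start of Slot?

8

Point: checksum at 0 (size 8, align 8) → ends 8; ack at 8 (size 4, align 4) → ends 12; pad 4 to align 8 for dst; dst at 16 (size 8, align 8) → ends 24; ttl at 24 (size 1, align 1) → ends 25; tail pad 7 to reach multiple of 8; total 32 bytes, alignment 8
seq at 0 (size 32, align 2) → ends 32
within Point: ack at 8
0 + 8 = 8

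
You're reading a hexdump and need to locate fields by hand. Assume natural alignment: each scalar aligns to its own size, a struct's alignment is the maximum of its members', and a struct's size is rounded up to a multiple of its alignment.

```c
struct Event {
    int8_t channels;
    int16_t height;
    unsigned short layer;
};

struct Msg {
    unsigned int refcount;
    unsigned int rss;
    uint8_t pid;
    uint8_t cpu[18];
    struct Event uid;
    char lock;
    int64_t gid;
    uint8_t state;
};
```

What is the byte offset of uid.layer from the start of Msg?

32

Event: channels at 0 (size 1, align 1) → ends 1; pad 1 to align 2 for height; height at 2 (size 2, align 2) → ends 4; layer at 4 (size 2, align 2) → ends 6; total 6 bytes, alignment 2
refcount at 0 (size 4, align 4) → ends 4
rss at 4 (size 4, align 4) → ends 8
pid at 8 (size 1, align 1) → ends 9
cpu at 9 (size 18, align 1) → ends 27
pad 1 to align 2 for uid
uid at 28 (size 6, align 2) → ends 34
within Event: layer at 4
28 + 4 = 32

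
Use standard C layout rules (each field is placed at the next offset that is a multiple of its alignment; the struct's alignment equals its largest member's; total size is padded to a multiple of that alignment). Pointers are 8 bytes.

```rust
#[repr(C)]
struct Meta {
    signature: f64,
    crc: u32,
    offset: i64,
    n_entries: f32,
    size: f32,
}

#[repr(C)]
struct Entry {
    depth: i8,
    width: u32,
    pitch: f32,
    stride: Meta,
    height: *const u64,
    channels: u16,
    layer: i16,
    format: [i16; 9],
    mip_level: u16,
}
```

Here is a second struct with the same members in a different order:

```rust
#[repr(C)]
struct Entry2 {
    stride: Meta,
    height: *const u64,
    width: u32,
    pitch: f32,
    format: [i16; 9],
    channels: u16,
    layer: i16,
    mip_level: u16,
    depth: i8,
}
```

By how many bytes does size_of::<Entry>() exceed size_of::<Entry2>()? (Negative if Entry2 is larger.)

Meta: 0..8  signature  (8B, 8-aligned); 8..12  crc  (4B, 4-aligned); 12..16  -- padding (4B); 16..24  offset  (8B, 8-aligned); 24..28  n_entries  (4B, 4-aligned); 28..32  size  (4B, 4-aligned); sizeof = 32, alignof = 8
0..1  depth  (1B, 1-aligned)
1..4  -- padding (3B)
4..8  width  (4B, 4-aligned)
8..12  pitch  (4B, 4-aligned)
12..16  -- padding (4B)
16..48  stride  (32B, 8-aligned)
48..56  height  (8B, 8-aligned)
56..58  channels  (2B, 2-aligned)
58..60  layer  (2B, 2-aligned)
60..78  format  (18B, 2-aligned)
78..80  mip_level  (2B, 2-aligned)
sizeof = 80, alignof = 8
— Entry2 —
0..32  stride  (32B, 8-aligned)
32..40  height  (8B, 8-aligned)
40..44  width  (4B, 4-aligned)
44..48  pitch  (4B, 4-aligned)
48..66  format  (18B, 2-aligned)
66..68  channels  (2B, 2-aligned)
68..70  layer  (2B, 2-aligned)
70..72  mip_level  (2B, 2-aligned)
72..73  depth  (1B, 1-aligned)
73..80  -- tail padding (7B)
sizeof = 80, alignof = 8
80 − 80 = 0

0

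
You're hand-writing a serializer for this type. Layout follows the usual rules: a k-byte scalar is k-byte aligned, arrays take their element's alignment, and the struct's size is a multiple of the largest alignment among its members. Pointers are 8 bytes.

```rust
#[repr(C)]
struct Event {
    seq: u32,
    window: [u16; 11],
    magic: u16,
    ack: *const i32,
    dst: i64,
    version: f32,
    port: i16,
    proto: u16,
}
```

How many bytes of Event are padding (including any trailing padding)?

seq at 0 (size 4, align 4) → ends 4
window at 4 (size 22, align 2) → ends 26
magic at 26 (size 2, align 2) → ends 28
pad 4 to align 8 for ack
ack at 32 (size 8, align 8) → ends 40
dst at 40 (size 8, align 8) → ends 48
version at 48 (size 4, align 4) → ends 52
port at 52 (size 2, align 2) → ends 54
proto at 54 (size 2, align 2) → ends 56
total 56 bytes, alignment 8
data bytes 52, size 56 → padding 4

4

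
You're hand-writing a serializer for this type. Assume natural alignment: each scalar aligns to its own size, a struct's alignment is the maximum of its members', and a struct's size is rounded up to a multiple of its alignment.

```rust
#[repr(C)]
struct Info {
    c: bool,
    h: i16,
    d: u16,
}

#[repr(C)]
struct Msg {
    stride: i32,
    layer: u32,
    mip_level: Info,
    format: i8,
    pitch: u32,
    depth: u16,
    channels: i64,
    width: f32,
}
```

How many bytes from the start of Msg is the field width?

32

Info: c at 0 (size 1, align 1) → ends 1; pad 1 to align 2 for h; h at 2 (size 2, align 2) → ends 4; d at 4 (size 2, align 2) → ends 6; total 6 bytes, alignment 2
stride at 0 (size 4, align 4) → ends 4
layer at 4 (size 4, align 4) → ends 8
mip_level at 8 (size 6, align 2) → ends 14
format at 14 (size 1, align 1) → ends 15
pad 1 to align 4 for pitch
pitch at 16 (size 4, align 4) → ends 20
depth at 20 (size 2, align 2) → ends 22
pad 2 to align 8 for channels
channels at 24 (size 8, align 8) → ends 32
width at 32 (size 4, align 4) → ends 36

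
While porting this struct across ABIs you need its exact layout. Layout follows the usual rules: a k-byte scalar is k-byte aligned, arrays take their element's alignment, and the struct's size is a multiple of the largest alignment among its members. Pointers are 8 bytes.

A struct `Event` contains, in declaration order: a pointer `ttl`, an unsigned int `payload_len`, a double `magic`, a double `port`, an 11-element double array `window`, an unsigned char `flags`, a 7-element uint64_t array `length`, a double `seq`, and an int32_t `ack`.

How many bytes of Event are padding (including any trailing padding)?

0..8  ttl  (8B, 8-aligned)
8..12  payload_len  (4B, 4-aligned)
12..16  -- padding (4B)
16..24  magic  (8B, 8-aligned)
24..32  port  (8B, 8-aligned)
32..120  window  (88B, 8-aligned)
120..121  flags  (1B, 1-aligned)
121..128  -- padding (7B)
128..184  length  (56B, 8-aligned)
184..192  seq  (8B, 8-aligned)
192..196  ack  (4B, 4-aligned)
196..200  -- tail padding (4B)
sizeof = 200, alignof = 8
data bytes 185, size 200 → padding 15

15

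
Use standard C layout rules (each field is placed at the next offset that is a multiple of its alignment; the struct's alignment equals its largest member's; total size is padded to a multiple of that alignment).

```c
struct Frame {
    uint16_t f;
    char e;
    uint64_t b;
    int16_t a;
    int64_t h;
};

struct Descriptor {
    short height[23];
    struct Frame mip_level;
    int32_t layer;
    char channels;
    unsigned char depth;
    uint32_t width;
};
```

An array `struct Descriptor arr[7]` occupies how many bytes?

Frame: 0..2  f  (2B, 2-aligned); 2..3  e  (1B, 1-aligned); 3..8  -- padding (5B); 8..16  b  (8B, 8-aligned); 16..18  a  (2B, 2-aligned); 18..24  -- padding (6B); 24..32  h  (8B, 8-aligned); sizeof = 32, alignof = 8
0..46  height  (46B, 2-aligned)
46..48  -- padding (2B)
48..80  mip_level  (32B, 8-aligned)
80..84  layer  (4B, 4-aligned)
84..85  channels  (1B, 1-aligned)
85..86  depth  (1B, 1-aligned)
86..88  -- padding (2B)
88..92  width  (4B, 4-aligned)
92..96  -- tail padding (4B)
sizeof = 96, alignof = 8
array of 7: 7 × 96 = 672

672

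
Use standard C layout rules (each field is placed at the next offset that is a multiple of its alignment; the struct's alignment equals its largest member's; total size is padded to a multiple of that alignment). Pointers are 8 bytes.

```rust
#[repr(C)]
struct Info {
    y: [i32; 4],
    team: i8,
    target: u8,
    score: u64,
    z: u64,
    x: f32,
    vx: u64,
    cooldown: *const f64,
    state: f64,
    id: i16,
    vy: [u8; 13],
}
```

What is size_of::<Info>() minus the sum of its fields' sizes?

11

y at 0 (size 16, align 4) → ends 16
team at 16 (size 1, align 1) → ends 17
target at 17 (size 1, align 1) → ends 18
pad 6 to align 8 for score
score at 24 (size 8, align 8) → ends 32
z at 32 (size 8, align 8) → ends 40
x at 40 (size 4, align 4) → ends 44
pad 4 to align 8 for vx
vx at 48 (size 8, align 8) → ends 56
cooldown at 56 (size 8, align 8) → ends 64
state at 64 (size 8, align 8) → ends 72
id at 72 (size 2, align 2) → ends 74
vy at 74 (size 13, align 1) → ends 87
tail pad 1 to reach multiple of 8
total 88 bytes, alignment 8
data bytes 77, size 88 → padding 11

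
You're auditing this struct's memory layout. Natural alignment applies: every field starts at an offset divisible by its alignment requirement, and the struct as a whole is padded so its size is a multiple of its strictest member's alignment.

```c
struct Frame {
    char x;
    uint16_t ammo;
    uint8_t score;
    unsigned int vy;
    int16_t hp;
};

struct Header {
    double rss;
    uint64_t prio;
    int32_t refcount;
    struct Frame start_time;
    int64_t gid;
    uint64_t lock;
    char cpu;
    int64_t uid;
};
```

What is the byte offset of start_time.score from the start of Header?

24

Frame: 0..1  x  (1B, 1-aligned); 1..2  -- padding (1B); 2..4  ammo  (2B, 2-aligned); 4..5  score  (1B, 1-aligned); 5..8  -- padding (3B); 8..12  vy  (4B, 4-aligned); 12..14  hp  (2B, 2-aligned); 14..16  -- tail padding (2B); sizeof = 16, alignof = 4
0..8  rss  (8B, 8-aligned)
8..16  prio  (8B, 8-aligned)
16..20  refcount  (4B, 4-aligned)
20..36  start_time  (16B, 4-aligned)
within Frame: score at 4
20 + 4 = 24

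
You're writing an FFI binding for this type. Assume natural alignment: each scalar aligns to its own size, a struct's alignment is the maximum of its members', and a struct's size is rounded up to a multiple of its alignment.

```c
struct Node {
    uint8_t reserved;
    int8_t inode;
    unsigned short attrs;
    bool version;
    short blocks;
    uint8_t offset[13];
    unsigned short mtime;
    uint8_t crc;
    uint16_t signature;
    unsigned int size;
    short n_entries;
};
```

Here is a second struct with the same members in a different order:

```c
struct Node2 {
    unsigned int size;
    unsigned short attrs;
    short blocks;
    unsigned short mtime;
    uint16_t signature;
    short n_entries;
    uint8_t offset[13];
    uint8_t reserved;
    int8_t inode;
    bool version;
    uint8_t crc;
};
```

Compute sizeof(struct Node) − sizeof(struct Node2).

4

@0: reserved [1B, align 1] → 1
@1: inode [1B, align 1] → 2
@2: attrs [2B, align 2] → 4
@4: version [1B, align 1] → 5
+1 pad (align 2)
@6: blocks [2B, align 2] → 8
@8: offset [13B, align 1] → 21
+1 pad (align 2)
@22: mtime [2B, align 2] → 24
@24: crc [1B, align 1] → 25
+1 pad (align 2)
@26: signature [2B, align 2] → 28
@28: size [4B, align 4] → 32
@32: n_entries [2B, align 2] → 34
+2 tail pad (align 4)
size 36, align 4
— Node2 —
@0: size [4B, align 4] → 4
@4: attrs [2B, align 2] → 6
@6: blocks [2B, align 2] → 8
@8: mtime [2B, align 2] → 10
@10: signature [2B, align 2] → 12
@12: n_entries [2B, align 2] → 14
@14: offset [13B, align 1] → 27
@27: reserved [1B, align 1] → 28
@28: inode [1B, align 1] → 29
@29: version [1B, align 1] → 30
@30: crc [1B, align 1] → 31
+1 tail pad (align 4)
size 32, align 4
36 − 32 = 4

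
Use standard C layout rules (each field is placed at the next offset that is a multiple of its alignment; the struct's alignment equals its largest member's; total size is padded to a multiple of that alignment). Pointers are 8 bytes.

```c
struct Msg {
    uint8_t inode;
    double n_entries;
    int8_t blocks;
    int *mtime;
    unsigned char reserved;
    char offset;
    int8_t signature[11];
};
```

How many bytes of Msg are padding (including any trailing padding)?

17

inode at 0 (size 1, align 1) → ends 1
pad 7 to align 8 for n_entries
n_entries at 8 (size 8, align 8) → ends 16
blocks at 16 (size 1, align 1) → ends 17
pad 7 to align 8 for mtime
mtime at 24 (size 8, align 8) → ends 32
reserved at 32 (size 1, align 1) → ends 33
offset at 33 (size 1, align 1) → ends 34
signature at 34 (size 11, align 1) → ends 45
tail pad 3 to reach multiple of 8
total 48 bytes, alignment 8
data bytes 31, size 48 → padding 17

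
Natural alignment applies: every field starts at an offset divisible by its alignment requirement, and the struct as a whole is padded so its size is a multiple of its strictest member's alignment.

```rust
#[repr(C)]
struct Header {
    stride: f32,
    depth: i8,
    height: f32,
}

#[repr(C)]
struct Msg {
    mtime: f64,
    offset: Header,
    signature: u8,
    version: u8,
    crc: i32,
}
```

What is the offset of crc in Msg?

24

Header: 0..4  stride  (4B, 4-aligned); 4..5  depth  (1B, 1-aligned); 5..8  -- padding (3B); 8..12  height  (4B, 4-aligned); sizeof = 12, alignof = 4
0..8  mtime  (8B, 8-aligned)
8..20  offset  (12B, 4-aligned)
20..21  signature  (1B, 1-aligned)
21..22  version  (1B, 1-aligned)
22..24  -- padding (2B)
24..28  crc  (4B, 4-aligned)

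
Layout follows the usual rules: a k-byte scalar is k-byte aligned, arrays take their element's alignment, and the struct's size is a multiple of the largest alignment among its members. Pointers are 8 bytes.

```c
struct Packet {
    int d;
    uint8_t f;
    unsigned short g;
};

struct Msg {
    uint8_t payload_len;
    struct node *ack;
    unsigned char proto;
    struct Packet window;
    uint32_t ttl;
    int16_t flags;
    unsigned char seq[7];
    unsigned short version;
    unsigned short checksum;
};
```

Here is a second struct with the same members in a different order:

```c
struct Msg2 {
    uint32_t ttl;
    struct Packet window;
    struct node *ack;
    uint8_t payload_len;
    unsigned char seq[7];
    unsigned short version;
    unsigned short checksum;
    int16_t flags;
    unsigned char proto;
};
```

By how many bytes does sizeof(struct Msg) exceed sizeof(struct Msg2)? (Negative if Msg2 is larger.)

Packet: 0..4  d  (4B, 4-aligned); 4..5  f  (1B, 1-aligned); 5..6  -- padding (1B); 6..8  g  (2B, 2-aligned); sizeof = 8, alignof = 4
0..1  payload_len  (1B, 1-aligned)
1..8  -- padding (7B)
8..16  ack  (8B, 8-aligned)
16..17  proto  (1B, 1-aligned)
17..20  -- padding (3B)
20..28  window  (8B, 4-aligned)
28..32  ttl  (4B, 4-aligned)
32..34  flags  (2B, 2-aligned)
34..41  seq  (7B, 1-aligned)
41..42  -- padding (1B)
42..44  version  (2B, 2-aligned)
44..46  checksum  (2B, 2-aligned)
46..48  -- tail padding (2B)
sizeof = 48, alignof = 8
— Msg2 —
0..4  ttl  (4B, 4-aligned)
4..12  window  (8B, 4-aligned)
12..16  -- padding (4B)
16..24  ack  (8B, 8-aligned)
24..25  payload_len  (1B, 1-aligned)
25..32  seq  (7B, 1-aligned)
32..34  version  (2B, 2-aligned)
34..36  checksum  (2B, 2-aligned)
36..38  flags  (2B, 2-aligned)
38..39  proto  (1B, 1-aligned)
39..40  -- tail padding (1B)
sizeof = 40, alignof = 8
48 − 40 = 8

8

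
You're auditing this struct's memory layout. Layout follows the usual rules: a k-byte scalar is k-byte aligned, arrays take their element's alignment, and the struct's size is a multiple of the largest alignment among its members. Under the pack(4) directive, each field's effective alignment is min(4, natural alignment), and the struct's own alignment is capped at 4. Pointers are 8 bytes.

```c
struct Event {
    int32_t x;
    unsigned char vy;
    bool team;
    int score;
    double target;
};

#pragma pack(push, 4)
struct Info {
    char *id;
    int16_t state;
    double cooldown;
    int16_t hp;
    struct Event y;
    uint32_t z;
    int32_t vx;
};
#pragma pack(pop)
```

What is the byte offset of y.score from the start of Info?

Event: x at 0 (size 4, align 4) → ends 4; vy at 4 (size 1, align 1) → ends 5; team at 5 (size 1, align 1) → ends 6; pad 2 to align 4 for score; score at 8 (size 4, align 4) → ends 12; pad 4 to align 8 for target; target at 16 (size 8, align 8) → ends 24; total 24 bytes, alignment 8
id at 0 (size 8, align 4) → ends 8
state at 8 (size 2, align 2) → ends 10
pad 2 to align 4 for cooldown
cooldown at 12 (size 8, align 4) → ends 20
hp at 20 (size 2, align 2) → ends 22
pad 2 to align 4 for y
y at 24 (size 24, align 4) → ends 48
within Event: score at 8
24 + 8 = 32

32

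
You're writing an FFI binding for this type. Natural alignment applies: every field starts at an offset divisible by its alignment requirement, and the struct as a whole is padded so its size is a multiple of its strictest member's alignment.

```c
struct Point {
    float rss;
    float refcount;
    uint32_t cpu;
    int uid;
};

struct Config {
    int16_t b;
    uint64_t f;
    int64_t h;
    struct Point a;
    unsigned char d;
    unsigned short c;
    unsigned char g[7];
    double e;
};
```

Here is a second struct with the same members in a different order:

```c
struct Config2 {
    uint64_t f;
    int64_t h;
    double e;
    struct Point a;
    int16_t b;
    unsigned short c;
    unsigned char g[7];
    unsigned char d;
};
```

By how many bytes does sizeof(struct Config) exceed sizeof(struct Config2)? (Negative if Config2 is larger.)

Point: rss at 0 (size 4, align 4) → ends 4; refcount at 4 (size 4, align 4) → ends 8; cpu at 8 (size 4, align 4) → ends 12; uid at 12 (size 4, align 4) → ends 16; total 16 bytes, alignment 4
b at 0 (size 2, align 2) → ends 2
pad 6 to align 8 for f
f at 8 (size 8, align 8) → ends 16
h at 16 (size 8, align 8) → ends 24
a at 24 (size 16, align 4) → ends 40
d at 40 (size 1, align 1) → ends 41
pad 1 to align 2 for c
c at 42 (size 2, align 2) → ends 44
g at 44 (size 7, align 1) → ends 51
pad 5 to align 8 for e
e at 56 (size 8, align 8) → ends 64
total 64 bytes, alignment 8
— Config2 —
f at 0 (size 8, align 8) → ends 8
h at 8 (size 8, align 8) → ends 16
e at 16 (size 8, align 8) → ends 24
a at 24 (size 16, align 4) → ends 40
b at 40 (size 2, align 2) → ends 42
c at 42 (size 2, align 2) → ends 44
g at 44 (size 7, align 1) → ends 51
d at 51 (size 1, align 1) → ends 52
tail pad 4 to reach multiple of 8
total 56 bytes, alignment 8
64 − 56 = 8

8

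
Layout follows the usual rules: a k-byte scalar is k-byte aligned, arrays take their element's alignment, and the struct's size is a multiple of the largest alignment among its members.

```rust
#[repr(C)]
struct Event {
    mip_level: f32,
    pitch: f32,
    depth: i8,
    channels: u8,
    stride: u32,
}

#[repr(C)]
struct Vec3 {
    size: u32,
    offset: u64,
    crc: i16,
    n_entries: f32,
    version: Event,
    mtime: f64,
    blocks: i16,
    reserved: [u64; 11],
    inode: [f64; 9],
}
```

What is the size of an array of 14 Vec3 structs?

Event: @0: mip_level [4B, align 4] → 4; @4: pitch [4B, align 4] → 8; @8: depth [1B, align 1] → 9; @9: channels [1B, align 1] → 10; +2 pad (align 4); @12: stride [4B, align 4] → 16; size 16, align 4
@0: size [4B, align 4] → 4
+4 pad (align 8)
@8: offset [8B, align 8] → 16
@16: crc [2B, align 2] → 18
+2 pad (align 4)
@20: n_entries [4B, align 4] → 24
@24: version [16B, align 4] → 40
@40: mtime [8B, align 8] → 48
@48: blocks [2B, align 2] → 50
+6 pad (align 8)
@56: reserved [88B, align 8] → 144
@144: inode [72B, align 8] → 216
size 216, align 8
array of 14: 14 × 216 = 3024

3024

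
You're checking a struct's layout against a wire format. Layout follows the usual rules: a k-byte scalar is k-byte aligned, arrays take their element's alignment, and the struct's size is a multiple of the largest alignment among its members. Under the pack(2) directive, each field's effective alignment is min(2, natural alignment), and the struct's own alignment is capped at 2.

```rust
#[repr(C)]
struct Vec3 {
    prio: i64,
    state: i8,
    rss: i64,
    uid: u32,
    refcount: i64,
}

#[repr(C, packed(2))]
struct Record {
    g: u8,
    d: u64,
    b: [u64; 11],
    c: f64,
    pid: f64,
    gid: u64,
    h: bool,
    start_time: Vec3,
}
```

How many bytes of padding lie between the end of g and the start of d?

Vec3: 0..8  prio  (8B, 8-aligned); 8..9  state  (1B, 1-aligned); 9..16  -- padding (7B); 16..24  rss  (8B, 8-aligned); 24..28  uid  (4B, 4-aligned); 28..32  -- padding (4B); 32..40  refcount  (8B, 8-aligned); sizeof = 40, alignof = 8
0..1  g  (1B, 1-aligned)
1..2  -- padding (1B)
2..10  d  (8B, 2-aligned)

1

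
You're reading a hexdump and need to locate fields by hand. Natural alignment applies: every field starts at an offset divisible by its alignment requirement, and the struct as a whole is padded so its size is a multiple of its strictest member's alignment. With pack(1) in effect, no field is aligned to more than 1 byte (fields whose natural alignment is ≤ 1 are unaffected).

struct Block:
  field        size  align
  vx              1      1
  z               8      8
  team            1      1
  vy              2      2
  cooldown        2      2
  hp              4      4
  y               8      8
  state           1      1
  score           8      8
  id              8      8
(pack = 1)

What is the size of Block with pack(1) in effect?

43

@0: vx [1B, align 1] → 1
@1: z [8B, align 1] → 9
@9: team [1B, align 1] → 10
@10: vy [2B, align 1] → 12
@12: cooldown [2B, align 1] → 14
@14: hp [4B, align 1] → 18
@18: y [8B, align 1] → 26
@26: state [1B, align 1] → 27
@27: score [8B, align 1] → 35
@35: id [8B, align 1] → 43
size 43, align 1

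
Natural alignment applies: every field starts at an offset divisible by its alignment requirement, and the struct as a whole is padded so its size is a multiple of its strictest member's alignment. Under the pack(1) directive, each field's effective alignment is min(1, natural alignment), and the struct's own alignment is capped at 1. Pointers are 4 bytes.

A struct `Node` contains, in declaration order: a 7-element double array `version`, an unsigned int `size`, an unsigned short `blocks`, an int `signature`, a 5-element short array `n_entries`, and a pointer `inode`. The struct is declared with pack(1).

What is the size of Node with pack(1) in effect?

80

@0: version [56B, align 1] → 56
@56: size [4B, align 1] → 60
@60: blocks [2B, align 1] → 62
@62: signature [4B, align 1] → 66
@66: n_entries [10B, align 1] → 76
@76: inode [4B, align 1] → 80
size 80, align 1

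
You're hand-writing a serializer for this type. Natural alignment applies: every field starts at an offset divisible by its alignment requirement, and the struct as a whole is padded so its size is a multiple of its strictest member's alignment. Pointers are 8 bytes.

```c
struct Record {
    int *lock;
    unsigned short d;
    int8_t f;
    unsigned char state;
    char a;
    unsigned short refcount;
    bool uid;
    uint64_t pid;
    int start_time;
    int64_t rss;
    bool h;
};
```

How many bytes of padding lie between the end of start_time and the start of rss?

4

0..8  lock  (8B, 8-aligned)
8..10  d  (2B, 2-aligned)
10..11  f  (1B, 1-aligned)
11..12  state  (1B, 1-aligned)
12..13  a  (1B, 1-aligned)
13..14  -- padding (1B)
14..16  refcount  (2B, 2-aligned)
16..17  uid  (1B, 1-aligned)
17..24  -- padding (7B)
24..32  pid  (8B, 8-aligned)
32..36  start_time  (4B, 4-aligned)
36..40  -- padding (4B)
40..48  rss  (8B, 8-aligned)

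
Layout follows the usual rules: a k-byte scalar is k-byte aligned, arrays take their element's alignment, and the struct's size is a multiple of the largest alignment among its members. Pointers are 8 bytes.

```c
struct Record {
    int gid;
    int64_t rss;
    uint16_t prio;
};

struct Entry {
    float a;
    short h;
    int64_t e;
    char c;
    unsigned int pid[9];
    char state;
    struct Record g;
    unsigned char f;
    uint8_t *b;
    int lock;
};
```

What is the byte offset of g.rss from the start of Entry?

Record: gid at 0 (size 4, align 4) → ends 4; pad 4 to align 8 for rss; rss at 8 (size 8, align 8) → ends 16; prio at 16 (size 2, align 2) → ends 18; tail pad 6 to reach multiple of 8; total 24 bytes, alignment 8
a at 0 (size 4, align 4) → ends 4
h at 4 (size 2, align 2) → ends 6
pad 2 to align 8 for e
e at 8 (size 8, align 8) → ends 16
c at 16 (size 1, align 1) → ends 17
pad 3 to align 4 for pid
pid at 20 (size 36, align 4) → ends 56
state at 56 (size 1, align 1) → ends 57
pad 7 to align 8 for g
g at 64 (size 24, align 8) → ends 88
within Record: rss at 8
64 + 8 = 72

72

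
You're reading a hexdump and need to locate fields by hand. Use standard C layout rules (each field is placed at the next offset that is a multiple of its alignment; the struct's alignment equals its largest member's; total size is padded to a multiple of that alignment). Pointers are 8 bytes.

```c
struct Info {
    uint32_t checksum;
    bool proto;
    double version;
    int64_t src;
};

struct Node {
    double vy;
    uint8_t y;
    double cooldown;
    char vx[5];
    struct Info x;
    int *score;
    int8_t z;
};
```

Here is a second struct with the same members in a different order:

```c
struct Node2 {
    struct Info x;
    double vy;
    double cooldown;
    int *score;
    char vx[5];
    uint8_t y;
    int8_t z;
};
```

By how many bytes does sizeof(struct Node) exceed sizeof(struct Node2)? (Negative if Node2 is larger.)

16

Info: @0: checksum [4B, align 4] → 4; @4: proto [1B, align 1] → 5; +3 pad (align 8); @8: version [8B, align 8] → 16; @16: src [8B, align 8] → 24; size 24, align 8
@0: vy [8B, align 8] → 8
@8: y [1B, align 1] → 9
+7 pad (align 8)
@16: cooldown [8B, align 8] → 24
@24: vx [5B, align 1] → 29
+3 pad (align 8)
@32: x [24B, align 8] → 56
@56: score [8B, align 8] → 64
@64: z [1B, align 1] → 65
+7 tail pad (align 8)
size 72, align 8
— Node2 —
@0: x [24B, align 8] → 24
@24: vy [8B, align 8] → 32
@32: cooldown [8B, align 8] → 40
@40: score [8B, align 8] → 48
@48: vx [5B, align 1] → 53
@53: y [1B, align 1] → 54
@54: z [1B, align 1] → 55
+1 tail pad (align 8)
size 56, align 8
72 − 56 = 16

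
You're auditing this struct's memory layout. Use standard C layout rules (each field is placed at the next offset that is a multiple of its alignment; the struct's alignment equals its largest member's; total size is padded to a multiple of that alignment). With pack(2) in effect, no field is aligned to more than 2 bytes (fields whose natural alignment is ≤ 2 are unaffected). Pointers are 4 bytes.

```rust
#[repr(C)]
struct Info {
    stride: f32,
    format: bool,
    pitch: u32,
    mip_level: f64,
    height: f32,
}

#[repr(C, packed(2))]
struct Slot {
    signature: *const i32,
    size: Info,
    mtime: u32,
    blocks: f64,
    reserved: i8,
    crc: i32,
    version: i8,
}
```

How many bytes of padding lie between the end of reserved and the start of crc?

1

Info: stride at 0 (size 4, align 4) → ends 4; format at 4 (size 1, align 1) → ends 5; pad 3 to align 4 for pitch; pitch at 8 (size 4, align 4) → ends 12; pad 4 to align 8 for mip_level; mip_level at 16 (size 8, align 8) → ends 24; height at 24 (size 4, align 4) → ends 28; tail pad 4 to reach multiple of 8; total 32 bytes, alignment 8
signature at 0 (size 4, align 2) → ends 4
size at 4 (size 32, align 2) → ends 36
mtime at 36 (size 4, align 2) → ends 40
blocks at 40 (size 8, align 2) → ends 48
reserved at 48 (size 1, align 1) → ends 49
pad 1 to align 2 for crc
crc at 50 (size 4, align 2) → ends 54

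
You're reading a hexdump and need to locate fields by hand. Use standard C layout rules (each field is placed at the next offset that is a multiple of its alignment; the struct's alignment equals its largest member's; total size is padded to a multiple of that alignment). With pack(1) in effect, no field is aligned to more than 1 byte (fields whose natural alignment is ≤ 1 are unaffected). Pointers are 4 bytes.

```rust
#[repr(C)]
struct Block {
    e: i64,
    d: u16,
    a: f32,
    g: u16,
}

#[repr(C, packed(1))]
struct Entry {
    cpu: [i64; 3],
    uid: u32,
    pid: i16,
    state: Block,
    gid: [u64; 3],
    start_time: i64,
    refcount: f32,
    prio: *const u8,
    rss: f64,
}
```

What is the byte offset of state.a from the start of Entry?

Block: 0..8  e  (8B, 8-aligned); 8..10  d  (2B, 2-aligned); 10..12  -- padding (2B); 12..16  a  (4B, 4-aligned); 16..18  g  (2B, 2-aligned); 18..24  -- tail padding (6B); sizeof = 24, alignof = 8
0..24  cpu  (24B, 1-aligned)
24..28  uid  (4B, 1-aligned)
28..30  pid  (2B, 1-aligned)
30..54  state  (24B, 1-aligned)
within Block: a at 12
30 + 12 = 42

42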